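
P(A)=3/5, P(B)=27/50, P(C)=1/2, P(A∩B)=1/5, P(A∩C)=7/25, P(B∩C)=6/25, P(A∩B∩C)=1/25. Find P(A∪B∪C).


P(A∪B∪C) = P(A)+P(B)+P(C) - P(AB)-P(AC)-P(BC) + P(ABC)
= 3/5+27/50+1/2 - 1/5-7/25-6/25 + 1/25
= 24/25

24/25


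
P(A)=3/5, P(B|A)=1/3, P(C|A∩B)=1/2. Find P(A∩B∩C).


P(A∩B∩C) = P(A) * P(B|A) * P(C|A∩B)
= 3/5 * 1/3 * 1/2
= 1/5 * 1/2 = 1/10

1/10


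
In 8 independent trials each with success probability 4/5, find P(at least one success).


P(at least one) = 1 - P(none)
P(none) = (1 - 4/5)^8 = (1/5)^8 = 1/390625
P(at least one) = 1 - 1/390625 = 390624/390625

390624/390625


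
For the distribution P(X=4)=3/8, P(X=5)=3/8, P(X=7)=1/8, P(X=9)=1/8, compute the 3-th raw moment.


E[X^3] = sum(x^3 * P(x))
= 64*3/8 + 125*3/8 + 343*1/8 + 729*1/8
= 1639/8

1639/8


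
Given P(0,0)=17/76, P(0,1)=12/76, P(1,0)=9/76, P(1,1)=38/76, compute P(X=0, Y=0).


Read from table: P(X=0, Y=0) = 17/76

17/76


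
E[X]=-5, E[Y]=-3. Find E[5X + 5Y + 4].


E[5X + 5Y + 4] = 5*E[X] + 5*E[Y] + 4
= (5)*(-5) + (5)*(-3) + (4)
= -25 - 15 + 4 = -36

-36


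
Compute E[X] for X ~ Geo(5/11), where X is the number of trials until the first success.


For geometric (trials until first success), E[X] = 1/p = 1/(5/11) = 11/5

11/5


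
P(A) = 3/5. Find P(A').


P(A') = 1 - P(A) = 1 - 3/5 = 2/5

2/5


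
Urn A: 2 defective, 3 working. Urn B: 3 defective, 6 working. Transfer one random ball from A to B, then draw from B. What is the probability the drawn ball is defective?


P(transfer defective) = 2/5; P(transfer working) = 3/5
If defective transferred: Urn II has 4 defective of 10, so P(defective|defective moved) = 2/5
If working transferred: Urn II has 3 defective of 10, so P(defective|working moved) = 3/10
By total probability: P(defective) = 2/5*2/5 + 3/5*3/10 = 17/50

17/50


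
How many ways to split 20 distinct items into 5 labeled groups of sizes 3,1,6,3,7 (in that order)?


20! = 2432902008176640000
Denominator: 3!=6 * 1!=1 * 6!=720 * 3!=6 * 7!=5040
Coefficient = 2432902008176640000 / 130636800 = 18623404800

18623404800


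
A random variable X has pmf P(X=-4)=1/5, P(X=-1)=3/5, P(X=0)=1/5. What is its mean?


E[X] = sum(x * P(x))
= -4*1/5 - 1*3/5 + 0*1/5
= -7/5

-7/5


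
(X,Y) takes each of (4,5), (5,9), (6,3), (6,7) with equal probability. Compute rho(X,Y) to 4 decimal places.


Cov(X,Y) = -0.2500, Var(X) = 0.6875, Var(Y) = 5.0000
rho = Cov/(sqrt(VarX)*sqrt(VarY)) = -0.1348

-0.1348


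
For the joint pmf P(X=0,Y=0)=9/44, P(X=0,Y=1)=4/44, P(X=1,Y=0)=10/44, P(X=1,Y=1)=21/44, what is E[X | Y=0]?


P(Y=0) = 19/44
E[X|Y=0] = (0*9 + 1*10)/19 = 10/19

10/19


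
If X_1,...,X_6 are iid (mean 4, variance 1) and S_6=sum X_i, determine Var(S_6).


By independence, Var(S_n) = n*Var(X_1) = 6*1 = 6

6


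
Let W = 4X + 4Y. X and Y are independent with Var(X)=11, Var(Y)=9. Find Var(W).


Independence => Cov(X,Y)=0
Var(4X + 4Y) = 4^2*Var(X) + 4^2*Var(Y)
= 16*11 + 16*9 = 320

320


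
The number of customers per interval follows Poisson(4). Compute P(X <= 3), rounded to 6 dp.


P(X<=3) = e^(-4)*4^0/0! + e^(-4)*4^1/1! + e^(-4)*4^2/2! + e^(-4)*4^3/3!
≈ 0.0183156389 + 0.0732625556 + 0.1465251111 + 0.1953668148
= 0.4334701204
≈ 0.433470

0.433470


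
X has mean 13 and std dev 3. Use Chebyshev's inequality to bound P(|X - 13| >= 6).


k = 6/3 = 2
Chebyshev: P(|X-mu| >= k*sigma) <= 1/k^2 = 1/2^2 = 1/4

1/4


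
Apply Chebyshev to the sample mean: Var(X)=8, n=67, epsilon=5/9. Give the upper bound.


Var(Xbar) = Var(X)/n = 8/67
Chebyshev: P(|Xbar-mu| >= 5/9) <= Var(Xbar)/(5/9)^2 = (8/67)/(25/81) = 648/1675

648/1675


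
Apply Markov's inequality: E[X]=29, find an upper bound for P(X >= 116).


Markov: P(X >= a) <= E[X]/a
P(X >= 116) <= 29/116 = 1/4

1/4


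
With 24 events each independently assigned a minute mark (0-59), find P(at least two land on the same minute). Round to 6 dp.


P(all different) = prod((60-i)/60 for i=0..23) = 0.004721
P(at least one match) = 1 - 0.004721 = 0.995279

0.995279


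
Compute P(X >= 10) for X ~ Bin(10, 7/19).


P(X>=10) = P(X=10)
= 282475249/6131066257801
= 282475249/6131066257801

282475249/6131066257801


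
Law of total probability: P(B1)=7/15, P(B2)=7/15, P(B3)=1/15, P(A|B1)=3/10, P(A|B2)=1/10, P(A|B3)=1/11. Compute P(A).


P(A) = P(A|B1)P(B1) + P(A|B2)P(B2) + P(A|B3)P(B3)
= 3/10*7/15 + 1/10*7/15 + 1/11*1/15
= 7/50 + 7/150 + 1/165 = 53/275

53/275


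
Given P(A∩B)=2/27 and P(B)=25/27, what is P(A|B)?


P(A|B) = P(A∩B)/P(B) = (2/27)/(25/27) = 2/25

2/25


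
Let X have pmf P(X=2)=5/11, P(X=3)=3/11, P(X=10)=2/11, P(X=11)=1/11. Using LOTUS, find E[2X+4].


E[2X+4] = sum(g(x)*P(x))
= 8*5/11 + 10*3/11 + 24*2/11 + 26*1/11
= 144/11

144/11


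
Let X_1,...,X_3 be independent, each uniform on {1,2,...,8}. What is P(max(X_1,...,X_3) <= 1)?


P(max <= 1) = P(all X_i <= 1) = (P(X_1 <= 1))^3
= (1/8)^3 = 1/512

1/512


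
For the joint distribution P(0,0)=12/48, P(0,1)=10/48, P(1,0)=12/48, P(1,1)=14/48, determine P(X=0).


P(X=0) = P(0,0)+P(0,1) = 12/48 + 10/48 = 22/48 = 11/24

11/24


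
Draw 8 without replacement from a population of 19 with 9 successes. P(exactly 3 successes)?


P(X=3) = C(9,3)*C(10,5) / C(19,8)
= 84*252 / 75582
= 21168/75582 = 1176/4199

1176/4199


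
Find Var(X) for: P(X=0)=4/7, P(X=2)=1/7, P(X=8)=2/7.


E[X] = 18/7, E[X^2] = 132/7
Var(X) = E[X^2] - (E[X])^2 = 132/7 - (18/7)^2 = 600/49

600/49


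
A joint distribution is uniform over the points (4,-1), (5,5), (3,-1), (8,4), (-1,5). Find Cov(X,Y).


E[X]=19/5, E[Y]=12/5, E[XY]=9
Cov(X,Y) = E[XY] - E[X]E[Y] = 9 - 19/5*12/5 = -3/25

-3/25


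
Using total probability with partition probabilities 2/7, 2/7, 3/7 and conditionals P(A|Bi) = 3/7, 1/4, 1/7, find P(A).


P(A) = P(A|B1)P(B1) + P(A|B2)P(B2) + P(A|B3)P(B3)
= 3/7*2/7 + 1/4*2/7 + 1/7*3/7
= 6/49 + 1/14 + 3/49 = 25/98

25/98


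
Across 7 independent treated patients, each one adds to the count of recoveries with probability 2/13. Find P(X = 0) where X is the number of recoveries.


P(X=0) = C(7,0) * p^0 * (1-p)^7
= 1 * 1 * 19487171/62748517
= 19487171/62748517

19487171/62748517


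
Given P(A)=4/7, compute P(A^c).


P(A') = 1 - P(A) = 1 - 4/7 = 3/7

3/7


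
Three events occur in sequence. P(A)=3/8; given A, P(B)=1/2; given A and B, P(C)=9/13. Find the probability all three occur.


P(A∩B∩C) = P(A) * P(B|A) * P(C|A∩B)
= 3/8 * 1/2 * 9/13
= 3/16 * 9/13 = 27/208

27/208


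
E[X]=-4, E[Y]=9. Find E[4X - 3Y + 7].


E[4X - 3Y + 7] = 4*E[X] - 3*E[Y] + 7
= (4)*(-4) + (-3)*(9) + (7)
= -16 - 27 + 7 = -36

-36


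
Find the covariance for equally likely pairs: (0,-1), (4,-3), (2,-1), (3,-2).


E[X]=9/4, E[Y]=-7/4, E[XY]=-5
Cov(X,Y) = E[XY] - E[X]E[Y] = -5 - 9/4*-7/4 = -17/16

-17/16


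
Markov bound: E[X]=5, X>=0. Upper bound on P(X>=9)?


Markov: P(X >= a) <= E[X]/a
P(X >= 9) <= 5/9

5/9


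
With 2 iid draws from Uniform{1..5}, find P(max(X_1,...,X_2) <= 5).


P(max <= 5) = P(all X_i <= 5) = (P(X_1 <= 5))^2
= (5/5)^2 = 1^2 = 1

1


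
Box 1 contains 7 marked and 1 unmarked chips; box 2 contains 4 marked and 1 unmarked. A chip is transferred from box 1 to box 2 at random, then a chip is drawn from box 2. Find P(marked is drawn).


P(transfer marked) = 7/8; P(transfer unmarked) = 1/8
If marked transferred: Urn II has 5 marked of 6, so P(marked|marked moved) = 5/6
If unmarked transferred: Urn II has 4 marked of 6, so P(marked|unmarked moved) = 2/3
By total probability: P(marked) = 7/8*5/6 + 1/8*2/3 = 13/16

13/16


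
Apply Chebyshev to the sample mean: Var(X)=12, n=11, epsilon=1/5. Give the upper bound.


Var(Xbar) = Var(X)/n = 12/11
Chebyshev: P(|Xbar-mu| >= 1/5) <= Var(Xbar)/(1/5)^2 = (12/11)/(1/25) = 300/11
Bound exceeds 1, so trivial bound: 1

1


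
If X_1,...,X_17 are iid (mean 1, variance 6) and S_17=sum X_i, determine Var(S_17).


By independence, Var(S_n) = n*Var(X_1) = 17*6 = 102

102


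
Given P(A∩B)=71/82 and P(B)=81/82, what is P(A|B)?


P(A|B) = P(A∩B)/P(B) = (71/82)/(81/82) = 71/81

71/81


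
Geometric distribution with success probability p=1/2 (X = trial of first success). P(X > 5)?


P(X > 5) = P(first 5 trials all fail) = (1-p)^5 = (1/2)^5 = 1/32

1/32


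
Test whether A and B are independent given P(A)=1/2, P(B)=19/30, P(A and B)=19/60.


P(A)*P(B) = 1/2*19/30 = 19/60
P(A∩B) = 19/60, which equals P(A)P(B), so independent

Yes, A and B are independent


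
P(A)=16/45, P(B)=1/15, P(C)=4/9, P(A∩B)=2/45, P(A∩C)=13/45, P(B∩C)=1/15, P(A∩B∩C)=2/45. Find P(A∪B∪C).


P(A∪B∪C) = P(A)+P(B)+P(C) - P(AB)-P(AC)-P(BC) + P(ABC)
= 16/45+1/15+4/9 - 2/45-13/45-1/15 + 2/45
= 23/45

23/45


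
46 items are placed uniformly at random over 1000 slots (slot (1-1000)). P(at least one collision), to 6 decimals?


P(all different) = prod((1000-i)/1000 for i=0..45) = 0.349565
P(at least one match) = 1 - 0.349565 = 0.650435

0.650435


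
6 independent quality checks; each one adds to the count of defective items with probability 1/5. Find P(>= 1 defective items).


P(at least one) = 1 - P(none)
P(none) = (1 - 1/5)^6 = (4/5)^6 = 4096/15625
P(at least one) = 1 - 4096/15625 = 11529/15625

11529/15625


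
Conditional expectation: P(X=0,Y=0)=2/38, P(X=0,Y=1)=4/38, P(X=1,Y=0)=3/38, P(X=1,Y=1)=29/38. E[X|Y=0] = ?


P(Y=0) = 5/38
E[X|Y=0] = (0*2 + 1*3)/5 = 3/5

3/5


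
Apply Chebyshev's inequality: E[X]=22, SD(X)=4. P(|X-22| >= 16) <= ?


k = 16/4 = 4
Chebyshev: P(|X-mu| >= k*sigma) <= 1/k^2 = 1/4^2 = 1/16

1/16


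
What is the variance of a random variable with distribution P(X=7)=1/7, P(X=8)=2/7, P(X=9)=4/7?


E[X] = 59/7, E[X^2] = 501/7
Var(X) = E[X^2] - (E[X])^2 = 501/7 - (59/7)^2 = 26/49

26/49


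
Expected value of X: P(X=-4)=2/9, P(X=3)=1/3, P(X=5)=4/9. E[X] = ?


E[X] = sum(x * P(x))
= -4*2/9 + 3*1/3 + 5*4/9
= 7/3

7/3


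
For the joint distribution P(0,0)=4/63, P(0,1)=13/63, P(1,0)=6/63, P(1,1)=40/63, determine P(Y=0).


P(Y=0) = P(0,0)+P(1,0) = 4/63 + 6/63 = 10/63

10/63


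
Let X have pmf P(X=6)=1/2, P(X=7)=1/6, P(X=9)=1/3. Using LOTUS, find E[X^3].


E[X^3] = sum(g(x)*P(x))
= 216*1/2 + 343*1/6 + 729*1/3
= 2449/6

2449/6


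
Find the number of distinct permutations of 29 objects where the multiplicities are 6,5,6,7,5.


29! = 8841761993739701954543616000000
Denominator: 6!=720 * 5!=120 * 6!=720 * 7!=5040 * 5!=120
Coefficient = 8841761993739701954543616000000 / 37623398400000 = 235007000158170240

235007000158170240


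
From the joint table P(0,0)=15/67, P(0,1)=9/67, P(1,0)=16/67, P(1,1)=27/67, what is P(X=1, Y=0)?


Read from table: P(X=1, Y=0) = 16/67

16/67


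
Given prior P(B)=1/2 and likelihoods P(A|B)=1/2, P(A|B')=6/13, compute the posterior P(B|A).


P(A) = P(A|B)P(B) + P(A|B')P(B') = 1/2*1/2 + 6/13*1/2 = 25/52
P(B|A) = P(A|B)P(B)/P(A) = (1/4)/(25/52) = 13/25

13/25


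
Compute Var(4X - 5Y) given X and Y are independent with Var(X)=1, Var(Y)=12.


Independence => Cov(X,Y)=0
Var(4X - 5Y) = 4^2*Var(X) + (-5)^2*Var(Y)
= 16*1 + 25*12 = 316

316


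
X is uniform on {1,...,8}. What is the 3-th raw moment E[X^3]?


E[X^3] = (1/8) * sum(x^3 for x=1..8)
= 1296/8 = 162

162


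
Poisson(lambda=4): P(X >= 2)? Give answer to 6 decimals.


P(X>=2) = 1 - P(X<=1) = 1 - (e^(-4)*4^0/0! + e^(-4)*4^1/1!)
≈ 1 - (0.0183156389 + 0.0732625556)
= 1 - 0.0915781945 = 0.9084218055
≈ 0.908422

0.908422


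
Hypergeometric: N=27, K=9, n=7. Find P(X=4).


P(X=4) = C(9,4)*C(18,3) / C(27,7)
= 126*816 / 888030
= 102816/888030 = 1904/16445

1904/16445


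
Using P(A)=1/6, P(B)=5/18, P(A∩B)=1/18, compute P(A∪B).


P(A∪B) = P(A) + P(B) - P(A∩B)
= 1/6 + 5/18 - 1/18 = 7/18

7/18


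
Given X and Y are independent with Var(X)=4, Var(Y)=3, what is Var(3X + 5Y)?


Independence => Cov(X,Y)=0
Var(3X + 5Y) = 3^2*Var(X) + 5^2*Var(Y)
= 9*4 + 25*3 = 111

111


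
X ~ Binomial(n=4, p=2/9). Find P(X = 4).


P(X=4) = C(4,4) * p^4 * (1-p)^0
= 1 * 16/6561 * 1
= 16/6561

16/6561


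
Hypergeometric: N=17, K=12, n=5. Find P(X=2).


P(X=2) = C(12,2)*C(5,3) / C(17,5)
= 66*10 / 6188
= 660/6188 = 165/1547

165/1547


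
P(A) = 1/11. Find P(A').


P(A') = 1 - P(A) = 1 - 1/11 = 10/11

10/11


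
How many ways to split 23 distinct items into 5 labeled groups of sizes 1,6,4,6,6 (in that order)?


23! = 25852016738884976640000
Denominator: 1!=1 * 6!=720 * 4!=24 * 6!=720 * 6!=720
Coefficient = 25852016738884976640000 / 8957952000 = 2885929366320

2885929366320


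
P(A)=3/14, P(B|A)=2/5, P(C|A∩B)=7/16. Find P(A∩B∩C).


P(A∩B∩C) = P(A) * P(B|A) * P(C|A∩B)
= 3/14 * 2/5 * 7/16
= 3/35 * 7/16 = 3/80

3/80


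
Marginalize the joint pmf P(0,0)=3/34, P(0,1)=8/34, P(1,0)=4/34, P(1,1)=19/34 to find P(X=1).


P(X=1) = P(1,0)+P(1,1) = 4/34 + 19/34 = 23/34

23/34


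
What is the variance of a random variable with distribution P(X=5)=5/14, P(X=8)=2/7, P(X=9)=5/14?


E[X] = 51/7, E[X^2] = 393/7
Var(X) = E[X^2] - (E[X])^2 = 393/7 - (51/7)^2 = 150/49

150/49


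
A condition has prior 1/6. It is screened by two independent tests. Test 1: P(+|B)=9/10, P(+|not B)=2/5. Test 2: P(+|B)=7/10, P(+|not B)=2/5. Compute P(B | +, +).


After test 1: P(+) = 9/10*1/6 + 2/5*5/6 = 29/60
P(B|+) = (3/20)/(29/60) = 9/29
After test 2 (use post1 as new prior): P(+) = 7/10*9/29 + 2/5*20/29 = 143/290
P(B|+,+) = (63/290)/(143/290) = 63/143

63/143


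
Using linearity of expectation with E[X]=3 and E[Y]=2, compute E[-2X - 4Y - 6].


E[-2X - 4Y - 6] = -2*E[X] - 4*E[Y] - 6
= (-2)*(3) + (-4)*(2) + (-6)
= -6 - 8 - 6 = -20

-20


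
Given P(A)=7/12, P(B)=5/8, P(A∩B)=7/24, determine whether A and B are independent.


P(A)*P(B) = 7/12*5/8 = 35/96
P(A∩B) = 7/24 != 35/96, so not independent

No, A and B are not independent


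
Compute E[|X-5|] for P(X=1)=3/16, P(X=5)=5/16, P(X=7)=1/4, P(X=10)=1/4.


E[|X-5|] = sum(g(x)*P(x))
= 4*3/16 + 0*5/16 + 2*1/4 + 5*1/4
= 5/2

5/2


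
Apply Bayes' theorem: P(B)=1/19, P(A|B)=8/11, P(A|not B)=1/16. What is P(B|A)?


P(A) = P(A|B)P(B) + P(A|B')P(B') = 8/11*1/19 + 1/16*18/19 = 163/1672
P(B|A) = P(A|B)P(B)/P(A) = (8/209)/(163/1672) = 64/163

64/163


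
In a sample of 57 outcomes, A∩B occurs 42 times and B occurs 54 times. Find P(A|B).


P(A|B) = P(A∩B)/P(B) = (42/57)/(54/57) = 42/54 = 7/9

7/9


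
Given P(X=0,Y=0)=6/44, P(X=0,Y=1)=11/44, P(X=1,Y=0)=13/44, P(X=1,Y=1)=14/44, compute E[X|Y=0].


P(Y=0) = 19/44
E[X|Y=0] = (0*6 + 1*13)/19 = 13/19

13/19


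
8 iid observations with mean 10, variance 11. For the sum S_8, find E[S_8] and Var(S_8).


E[S_n] = n*mu = 8*10 = 80
Var(S_n) = n*sigma^2 = 8*11 = 88

E[S_8]=80, Var(S_8)=88


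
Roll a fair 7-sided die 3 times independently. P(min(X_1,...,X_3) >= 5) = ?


P(min >= 5) = P(all X_i >= 5) = (P(X_1 >= 5))^3
= (3/7)^3 = 27/343

27/343


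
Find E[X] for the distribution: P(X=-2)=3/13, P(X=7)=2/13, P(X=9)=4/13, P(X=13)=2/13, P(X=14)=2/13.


E[X] = sum(x * P(x))
= -2*3/13 + 7*2/13 + 9*4/13 + 13*2/13 + 14*2/13
= 98/13

98/13


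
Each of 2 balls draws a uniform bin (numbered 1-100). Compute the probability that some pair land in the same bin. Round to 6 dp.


P(all different) = prod((100-i)/100 for i=0..1) = 0.990000
P(at least one match) = 1 - 0.990000 = 0.010000

0.010000


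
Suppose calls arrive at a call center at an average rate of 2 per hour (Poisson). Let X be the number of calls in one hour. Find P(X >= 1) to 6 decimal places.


P(X>=1) = 1 - P(X<=0) = 1 - (e^(-2)*2^0/0!)
≈ 1 - 0.1353352832 = 0.8646647168
≈ 0.864665

0.864665


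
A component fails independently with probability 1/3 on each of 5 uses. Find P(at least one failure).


P(at least one) = 1 - P(none)
P(none) = (1 - 1/3)^5 = (2/3)^5 = 32/243
P(at least one) = 1 - 32/243 = 211/243

211/243


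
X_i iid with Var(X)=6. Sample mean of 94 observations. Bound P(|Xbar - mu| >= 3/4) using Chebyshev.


Var(Xbar) = Var(X)/n = 6/94
Chebyshev: P(|Xbar-mu| >= 3/4) <= Var(Xbar)/(3/4)^2 = (3/47)/(9/16) = 16/141

16/141


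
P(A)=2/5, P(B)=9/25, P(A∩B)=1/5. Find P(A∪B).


P(A∪B) = P(A) + P(B) - P(A∩B)
= 2/5 + 9/25 - 1/5 = 14/25

14/25


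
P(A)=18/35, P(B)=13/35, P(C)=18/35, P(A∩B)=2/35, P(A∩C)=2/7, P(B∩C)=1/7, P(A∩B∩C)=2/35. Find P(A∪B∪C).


P(A∪B∪C) = P(A)+P(B)+P(C) - P(AB)-P(AC)-P(BC) + P(ABC)
= 18/35+13/35+18/35 - 2/35-2/7-1/7 + 2/35
= 34/35

34/35


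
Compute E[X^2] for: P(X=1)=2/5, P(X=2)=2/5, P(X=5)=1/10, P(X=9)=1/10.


E[X^2] = sum(x^2 * P(x))
= 1*2/5 + 4*2/5 + 25*1/10 + 81*1/10
= 63/5

63/5


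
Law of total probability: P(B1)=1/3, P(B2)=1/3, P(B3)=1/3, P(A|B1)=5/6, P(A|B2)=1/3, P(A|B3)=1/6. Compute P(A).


P(A) = P(A|B1)P(B1) + P(A|B2)P(B2) + P(A|B3)P(B3)
= 5/6*1/3 + 1/3*1/3 + 1/6*1/3
= 5/18 + 1/9 + 1/18 = 4/9

4/9


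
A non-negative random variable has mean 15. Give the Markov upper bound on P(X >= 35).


Markov: P(X >= a) <= E[X]/a
P(X >= 35) <= 15/35 = 3/7

3/7


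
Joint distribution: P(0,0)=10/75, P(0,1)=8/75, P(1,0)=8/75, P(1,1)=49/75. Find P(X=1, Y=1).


Read from table: P(X=1, Y=1) = 49/75

49/75


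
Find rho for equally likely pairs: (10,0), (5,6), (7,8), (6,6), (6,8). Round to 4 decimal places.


Cov(X,Y) = -4.0800, Var(X) = 2.9600, Var(Y) = 8.6400
rho = Cov/(sqrt(VarX)*sqrt(VarY)) = -0.8068

-0.8068


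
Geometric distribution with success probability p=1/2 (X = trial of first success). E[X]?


For geometric (trials until first success), E[X] = 1/p = 1/(1/2) = 2

2


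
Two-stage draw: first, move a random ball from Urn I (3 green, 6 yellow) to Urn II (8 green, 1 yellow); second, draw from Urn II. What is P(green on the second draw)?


P(transfer green) = 3/9 = 1/3; P(transfer yellow) = 2/3
If green transferred: Urn II has 9 green of 10, so P(green|green moved) = 9/10
If yellow transferred: Urn II has 8 green of 10, so P(green|yellow moved) = 4/5
By total probability: P(green) = 1/3*9/10 + 2/3*4/5 = 5/6

5/6


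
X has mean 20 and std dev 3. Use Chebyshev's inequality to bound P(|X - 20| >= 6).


k = 6/3 = 2
Chebyshev: P(|X-mu| >= k*sigma) <= 1/k^2 = 1/2^2 = 1/4

1/4


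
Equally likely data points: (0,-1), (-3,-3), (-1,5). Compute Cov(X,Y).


E[X]=-4/3, E[Y]=1/3, E[XY]=4/3
Cov(X,Y) = E[XY] - E[X]E[Y] = 4/3 + 4/3*1/3 = 16/9

16/9


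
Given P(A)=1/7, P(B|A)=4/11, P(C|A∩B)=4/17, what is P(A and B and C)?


P(A∩B∩C) = P(A) * P(B|A) * P(C|A∩B)
= 1/7 * 4/11 * 4/17
= 4/77 * 4/17 = 16/1309

16/1309


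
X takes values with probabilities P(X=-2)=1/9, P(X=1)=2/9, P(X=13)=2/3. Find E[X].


E[X] = sum(x * P(x))
= -2*1/9 + 1*2/9 + 13*2/3
= 26/3

26/3


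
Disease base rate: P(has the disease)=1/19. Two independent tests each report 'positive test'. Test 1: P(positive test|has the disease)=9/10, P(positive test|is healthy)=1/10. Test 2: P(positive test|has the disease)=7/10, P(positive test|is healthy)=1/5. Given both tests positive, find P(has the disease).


After test 1: P(+) = 9/10*1/19 + 1/10*18/19 = 27/190
P(B|+) = (9/190)/(27/190) = 1/3
After test 2 (use post1 as new prior): P(+) = 7/10*1/3 + 1/5*2/3 = 11/30
P(B|+,+) = (7/30)/(11/30) = 7/11

7/11


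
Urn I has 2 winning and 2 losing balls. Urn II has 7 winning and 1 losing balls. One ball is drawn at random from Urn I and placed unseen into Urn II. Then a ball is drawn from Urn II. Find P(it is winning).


P(transfer winning) = 2/4 = 1/2; P(transfer losing) = 1/2
If winning transferred: Urn II has 8 winning of 9, so P(winning|winning moved) = 8/9
If losing transferred: Urn II has 7 winning of 9, so P(winning|losing moved) = 7/9
By total probability: P(winning) = 1/2*8/9 + 1/2*7/9 = 5/6

5/6


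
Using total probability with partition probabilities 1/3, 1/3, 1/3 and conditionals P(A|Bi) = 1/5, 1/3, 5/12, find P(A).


P(A) = P(A|B1)P(B1) + P(A|B2)P(B2) + P(A|B3)P(B3)
= 1/5*1/3 + 1/3*1/3 + 5/12*1/3
= 1/15 + 1/9 + 5/36 = 19/60

19/60


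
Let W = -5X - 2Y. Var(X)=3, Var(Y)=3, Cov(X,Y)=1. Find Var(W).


Var(-5X - 2Y) = (-5)^2*Var(X) + (-2)^2*Var(Y) + 2*(-5)*(-2)*Cov(X,Y)
= 25*3 + 4*3 + 20*1
= 75 + 12 + 20 = 107

107


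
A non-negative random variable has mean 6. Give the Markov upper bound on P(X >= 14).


Markov: P(X >= a) <= E[X]/a
P(X >= 14) <= 6/14 = 3/7

3/7


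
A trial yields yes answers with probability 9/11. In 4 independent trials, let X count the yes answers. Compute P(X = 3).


P(X=3) = C(4,3) * p^3 * (1-p)^1
= 4 * 729/1331 * 2/11
= 5832/14641

5832/14641


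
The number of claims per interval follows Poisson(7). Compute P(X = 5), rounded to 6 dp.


P(X=5) = e^(-7) * 7^5 / 5!
≈ 0.0009118819656 * 16807 / 120
≈ 0.127717

0.127717


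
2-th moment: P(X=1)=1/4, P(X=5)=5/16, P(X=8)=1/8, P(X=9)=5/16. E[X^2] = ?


E[X^2] = sum(x^2 * P(x))
= 1*1/4 + 25*5/16 + 64*1/8 + 81*5/16
= 331/8

331/8


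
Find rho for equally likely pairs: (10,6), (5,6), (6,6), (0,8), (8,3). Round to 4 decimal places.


Cov(X,Y) = -3.6400, Var(X) = 11.3600, Var(Y) = 2.5600
rho = Cov/(sqrt(VarX)*sqrt(VarY)) = -0.6750

-0.6750


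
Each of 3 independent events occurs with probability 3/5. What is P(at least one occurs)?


P(at least one) = 1 - P(none)
P(none) = (1 - 3/5)^3 = (2/5)^3 = 8/125
P(at least one) = 1 - 8/125 = 117/125

117/125


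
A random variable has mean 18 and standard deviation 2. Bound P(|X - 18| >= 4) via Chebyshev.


k = 4/2 = 2
Chebyshev: P(|X-mu| >= k*sigma) <= 1/k^2 = 1/2^2 = 1/4

1/4


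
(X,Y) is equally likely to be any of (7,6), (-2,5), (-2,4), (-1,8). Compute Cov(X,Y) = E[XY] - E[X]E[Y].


E[X]=1/2, E[Y]=23/4, E[XY]=4
Cov(X,Y) = E[XY] - E[X]E[Y] = 4 - 1/2*23/4 = 9/8

9/8


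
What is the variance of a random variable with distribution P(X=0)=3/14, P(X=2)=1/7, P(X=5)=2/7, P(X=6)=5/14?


E[X] = 27/7, E[X^2] = 144/7
Var(X) = E[X^2] - (E[X])^2 = 144/7 - (27/7)^2 = 279/49

279/49


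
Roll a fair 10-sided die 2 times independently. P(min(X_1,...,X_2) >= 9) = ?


P(min >= 9) = P(all X_i >= 9) = (P(X_1 >= 9))^2
= (2/10)^2 = (1/5)^2 = 1/25

1/25


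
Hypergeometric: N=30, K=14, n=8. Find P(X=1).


P(X=1) = C(14,1)*C(16,7) / C(30,8)
= 14*11440 / 5852925
= 160160/5852925 = 2464/90045

2464/90045


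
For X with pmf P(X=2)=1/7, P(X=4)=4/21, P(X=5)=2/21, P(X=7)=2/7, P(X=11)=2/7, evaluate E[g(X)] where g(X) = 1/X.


E[1/X] = sum(g(x)*P(x))
= 1/2*1/7 + 1/4*4/21 + 1/5*2/21 + 1/7*2/7 + 1/11*2/7
= 3313/16170

3313/16170


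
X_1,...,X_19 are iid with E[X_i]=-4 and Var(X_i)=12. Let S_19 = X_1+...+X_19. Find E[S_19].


E[S_n] = n*E[X_1] = 19*-4 = -76

-76


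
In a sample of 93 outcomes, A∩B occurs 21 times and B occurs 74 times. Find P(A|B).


P(A|B) = P(A∩B)/P(B) = (21/93)/(74/93) = 21/74

21/74


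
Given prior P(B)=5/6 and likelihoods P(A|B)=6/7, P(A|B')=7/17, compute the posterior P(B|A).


P(A) = P(A|B)P(B) + P(A|B')P(B') = 6/7*5/6 + 7/17*1/6 = 559/714
P(B|A) = P(A|B)P(B)/P(A) = (5/7)/(559/714) = 510/559

510/559


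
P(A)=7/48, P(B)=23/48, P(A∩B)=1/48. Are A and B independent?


P(A)*P(B) = 7/48*23/48 = 161/2304
P(A∩B) = 1/48 != 161/2304, so not independent

No, A and B are not independent


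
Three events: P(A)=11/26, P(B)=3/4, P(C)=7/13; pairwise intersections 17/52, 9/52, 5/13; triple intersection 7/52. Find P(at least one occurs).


P(A∪B∪C) = P(A)+P(B)+P(C) - P(AB)-P(AC)-P(BC) + P(ABC)
= 11/26+3/4+7/13 - 17/52-9/52-5/13 + 7/52
= 25/26

25/26


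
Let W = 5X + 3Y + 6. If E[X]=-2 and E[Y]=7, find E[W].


E[5X + 3Y + 6] = 5*E[X] + 3*E[Y] + 6
= (5)*(-2) + (3)*(7) + (6)
= -10 + 21 + 6 = 17

17


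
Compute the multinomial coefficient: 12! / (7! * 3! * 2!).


12! = 479001600
Denominator: 7!=5040 * 3!=6 * 2!=2
Coefficient = 479001600 / 60480 = 7920

7920


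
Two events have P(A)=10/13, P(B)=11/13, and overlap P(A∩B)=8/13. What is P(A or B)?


P(A∪B) = P(A) + P(B) - P(A∩B)
= 10/13 + 11/13 - 8/13 = 1

1


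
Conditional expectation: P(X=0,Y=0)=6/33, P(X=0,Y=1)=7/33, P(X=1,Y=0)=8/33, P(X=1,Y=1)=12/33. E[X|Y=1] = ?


P(Y=1) = 19/33
E[X|Y=1] = (0*7 + 1*12)/19 = 12/19

12/19


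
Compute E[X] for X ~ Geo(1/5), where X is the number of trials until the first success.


For geometric (trials until first success), E[X] = 1/p = 1/(1/5) = 5

5


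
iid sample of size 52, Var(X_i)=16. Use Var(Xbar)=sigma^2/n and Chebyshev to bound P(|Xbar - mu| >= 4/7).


Var(Xbar) = Var(X)/n = 16/52
Chebyshev: P(|Xbar-mu| >= 4/7) <= Var(Xbar)/(4/7)^2 = (4/13)/(16/49) = 49/52

49/52


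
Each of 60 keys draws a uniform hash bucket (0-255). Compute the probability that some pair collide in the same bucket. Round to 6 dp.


P(all different) = prod((256-i)/256 for i=0..59) = 0.000541
P(at least one match) = 1 - 0.000541 = 0.999459

0.999459


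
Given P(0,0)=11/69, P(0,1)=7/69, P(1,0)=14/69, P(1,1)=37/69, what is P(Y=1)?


P(Y=1) = P(0,1)+P(1,1) = 7/69 + 37/69 = 44/69

44/69


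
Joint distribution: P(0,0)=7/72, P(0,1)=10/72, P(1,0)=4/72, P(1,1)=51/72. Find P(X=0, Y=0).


Read from table: P(X=0, Y=0) = 7/72

7/72


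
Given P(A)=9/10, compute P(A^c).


P(A') = 1 - P(A) = 1 - 9/10 = 1/10

1/10


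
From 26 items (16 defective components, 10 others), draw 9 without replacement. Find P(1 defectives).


P(X=1) = C(16,1)*C(10,8) / C(26,9)
= 16*45 / 3124550
= 720/3124550 = 72/312455

72/312455


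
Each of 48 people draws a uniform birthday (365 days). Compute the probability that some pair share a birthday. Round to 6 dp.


P(all different) = prod((365-i)/365 for i=0..47) = 0.039402
P(at least one match) = 1 - 0.039402 = 0.960598

0.960598


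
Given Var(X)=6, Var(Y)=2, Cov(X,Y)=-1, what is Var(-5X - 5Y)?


Var(-5X - 5Y) = (-5)^2*Var(X) + (-5)^2*Var(Y) + 2*(-5)*(-5)*Cov(X,Y)
= 25*6 + 25*2 + 50*(-1)
= 150 + 50 - 50 = 150

150


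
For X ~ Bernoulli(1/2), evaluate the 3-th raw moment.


For Bernoulli: X in {0,1}
E[X^3] = 0^3*(1-1/2) + 1^3*1/2 = 1/2

1/2


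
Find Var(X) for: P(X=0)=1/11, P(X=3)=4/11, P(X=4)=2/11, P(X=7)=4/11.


E[X] = 48/11, E[X^2] = 24
Var(X) = E[X^2] - (E[X])^2 = 24 - (48/11)^2 = 600/121

600/121


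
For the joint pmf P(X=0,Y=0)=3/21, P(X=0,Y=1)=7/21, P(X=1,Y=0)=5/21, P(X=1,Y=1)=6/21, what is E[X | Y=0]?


P(Y=0) = 8/21
E[X|Y=0] = (0*3 + 1*5)/8 = 5/8

5/8


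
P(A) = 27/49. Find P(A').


P(A') = 1 - P(A) = 1 - 27/49 = 22/49

22/49


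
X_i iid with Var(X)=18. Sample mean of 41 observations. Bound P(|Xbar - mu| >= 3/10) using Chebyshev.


Var(Xbar) = Var(X)/n = 18/41
Chebyshev: P(|Xbar-mu| >= 3/10) <= Var(Xbar)/(3/10)^2 = (18/41)/(9/100) = 200/41
Bound exceeds 1, so trivial bound: 1

1


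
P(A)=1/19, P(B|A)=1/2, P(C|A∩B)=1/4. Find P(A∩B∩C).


P(A∩B∩C) = P(A) * P(B|A) * P(C|A∩B)
= 1/19 * 1/2 * 1/4
= 1/38 * 1/4 = 1/152

1/152


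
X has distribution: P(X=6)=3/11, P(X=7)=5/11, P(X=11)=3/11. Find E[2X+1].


E[2X+1] = sum(g(x)*P(x))
= 13*3/11 + 15*5/11 + 23*3/11
= 183/11

183/11


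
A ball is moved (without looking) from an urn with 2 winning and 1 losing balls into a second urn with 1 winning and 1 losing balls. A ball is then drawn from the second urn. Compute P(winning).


P(transfer winning) = 2/3; P(transfer losing) = 1/3
If winning transferred: Urn II has 2 winning of 3, so P(winning|winning moved) = 2/3
If losing transferred: Urn II has 1 winning of 3, so P(winning|losing moved) = 1/3
By total probability: P(winning) = 2/3*2/3 + 1/3*1/3 = 5/9

5/9


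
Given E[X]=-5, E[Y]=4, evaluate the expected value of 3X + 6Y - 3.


E[3X + 6Y - 3] = 3*E[X] + 6*E[Y] - 3
= (3)*(-5) + (6)*(4) + (-3)
= -15 + 24 - 3 = 6

6


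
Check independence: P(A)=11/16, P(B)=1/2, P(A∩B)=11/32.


P(A)*P(B) = 11/16*1/2 = 11/32
P(A∩B) = 11/32, which equals P(A)P(B), so independent

Yes, A and B are independent


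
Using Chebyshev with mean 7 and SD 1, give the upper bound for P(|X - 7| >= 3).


k = 3/1 = 3
Chebyshev: P(|X-mu| >= k*sigma) <= 1/k^2 = 1/3^2 = 1/9

1/9


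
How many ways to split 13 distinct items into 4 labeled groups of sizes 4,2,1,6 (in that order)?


13! = 6227020800
Denominator: 4!=24 * 2!=2 * 1!=1 * 6!=720
Coefficient = 6227020800 / 34560 = 180180

180180


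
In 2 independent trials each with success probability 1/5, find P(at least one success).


P(at least one) = 1 - P(none)
P(none) = (1 - 1/5)^2 = (4/5)^2 = 16/25
P(at least one) = 1 - 16/25 = 9/25

9/25


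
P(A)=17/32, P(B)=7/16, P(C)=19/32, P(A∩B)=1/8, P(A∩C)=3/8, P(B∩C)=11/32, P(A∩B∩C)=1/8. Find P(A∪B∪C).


P(A∪B∪C) = P(A)+P(B)+P(C) - P(AB)-P(AC)-P(BC) + P(ABC)
= 17/32+7/16+19/32 - 1/8-3/8-11/32 + 1/8
= 27/32

27/32


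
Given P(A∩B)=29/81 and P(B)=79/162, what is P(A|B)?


P(A|B) = P(A∩B)/P(B) = (58/162)/(79/162) = 58/79

58/79


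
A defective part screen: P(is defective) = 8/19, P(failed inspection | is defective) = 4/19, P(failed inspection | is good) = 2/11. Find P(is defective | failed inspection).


P(A) = P(A|B)P(B) + P(A|B')P(B') = 4/19*8/19 + 2/11*11/19 = 70/361
P(B|A) = P(A|B)P(B)/P(A) = (32/361)/(70/361) = 16/35

16/35


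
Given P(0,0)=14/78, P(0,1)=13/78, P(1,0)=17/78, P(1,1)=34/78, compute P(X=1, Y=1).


Read from table: P(X=1, Y=1) = 34/78 = 17/39

17/39


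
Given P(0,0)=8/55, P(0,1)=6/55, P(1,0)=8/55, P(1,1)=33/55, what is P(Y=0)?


P(Y=0) = P(0,0)+P(1,0) = 8/55 + 8/55 = 16/55

16/55


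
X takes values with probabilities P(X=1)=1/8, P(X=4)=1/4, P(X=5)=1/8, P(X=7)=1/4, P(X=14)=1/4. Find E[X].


E[X] = sum(x * P(x))
= 1*1/8 + 4*1/4 + 5*1/8 + 7*1/4 + 14*1/4
= 7

7


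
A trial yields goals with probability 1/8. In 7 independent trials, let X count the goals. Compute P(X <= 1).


P(X<=1) = P(X=0) + P(X=1)
= 823543/2097152 + 823543/2097152
= 823543/1048576

823543/1048576


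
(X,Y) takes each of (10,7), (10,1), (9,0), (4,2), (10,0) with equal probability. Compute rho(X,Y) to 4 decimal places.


Cov(X,Y) = 0.4000, Var(X) = 5.4400, Var(Y) = 6.8000
rho = Cov/(sqrt(VarX)*sqrt(VarY)) = 0.0658

0.0658


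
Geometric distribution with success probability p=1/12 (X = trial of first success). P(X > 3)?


P(X > 3) = P(first 3 trials all fail) = (1-p)^3 = (11/12)^3 = 1331/1728

1331/1728


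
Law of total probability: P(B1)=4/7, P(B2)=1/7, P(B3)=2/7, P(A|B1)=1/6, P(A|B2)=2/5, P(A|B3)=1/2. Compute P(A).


P(A) = P(A|B1)P(B1) + P(A|B2)P(B2) + P(A|B3)P(B3)
= 1/6*4/7 + 2/5*1/7 + 1/2*2/7
= 2/21 + 2/35 + 1/7 = 31/105

31/105


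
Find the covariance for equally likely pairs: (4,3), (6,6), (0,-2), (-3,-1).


E[X]=7/4, E[Y]=3/2, E[XY]=51/4
Cov(X,Y) = E[XY] - E[X]E[Y] = 51/4 - 7/4*3/2 = 81/8

81/8


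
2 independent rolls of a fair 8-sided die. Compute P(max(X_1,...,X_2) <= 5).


P(max <= 5) = P(all X_i <= 5) = (P(X_1 <= 5))^2
= (5/8)^2 = 25/64

25/64


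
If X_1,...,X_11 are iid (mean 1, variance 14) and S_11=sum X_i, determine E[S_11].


E[S_n] = n*E[X_1] = 11*1 = 11

11


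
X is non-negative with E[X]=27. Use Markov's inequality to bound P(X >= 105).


Markov: P(X >= a) <= E[X]/a
P(X >= 105) <= 27/105 = 9/35

9/35


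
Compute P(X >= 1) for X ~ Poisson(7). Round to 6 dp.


P(X>=1) = 1 - P(X<=0) = 1 - (e^(-7)*7^0/0!)
≈ 1 - 0.0009118820 = 0.9990881180
≈ 0.999088

0.999088


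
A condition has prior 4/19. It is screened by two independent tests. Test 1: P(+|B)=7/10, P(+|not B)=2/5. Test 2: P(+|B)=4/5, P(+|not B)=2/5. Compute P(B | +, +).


After test 1: P(+) = 7/10*4/19 + 2/5*15/19 = 44/95
P(B|+) = (14/95)/(44/95) = 7/22
After test 2 (use post1 as new prior): P(+) = 4/5*7/22 + 2/5*15/22 = 29/55
P(B|+,+) = (14/55)/(29/55) = 14/29

14/29


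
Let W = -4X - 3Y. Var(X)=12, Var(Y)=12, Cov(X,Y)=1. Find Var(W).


Var(-4X - 3Y) = (-4)^2*Var(X) + (-3)^2*Var(Y) + 2*(-4)*(-3)*Cov(X,Y)
= 16*12 + 9*12 + 24*1
= 192 + 108 + 24 = 324

324


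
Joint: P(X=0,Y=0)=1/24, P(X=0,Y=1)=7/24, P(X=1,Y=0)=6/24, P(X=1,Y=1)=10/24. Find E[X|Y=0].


P(Y=0) = 7/24
E[X|Y=0] = (0*1 + 1*6)/7 = 6/7

6/7


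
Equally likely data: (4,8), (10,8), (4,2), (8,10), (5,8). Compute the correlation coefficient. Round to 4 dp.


Cov(X,Y) = 3.3600, Var(X) = 5.7600, Var(Y) = 7.3600
rho = Cov/(sqrt(VarX)*sqrt(VarY)) = 0.5160

0.5160


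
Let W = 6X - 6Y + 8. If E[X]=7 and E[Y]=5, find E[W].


E[6X - 6Y + 8] = 6*E[X] - 6*E[Y] + 8
= (6)*(7) + (-6)*(5) + (8)
= 42 - 30 + 8 = 20

20


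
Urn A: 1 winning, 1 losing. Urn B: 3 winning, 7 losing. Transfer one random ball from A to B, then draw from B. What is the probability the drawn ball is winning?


P(transfer winning) = 1/2; P(transfer losing) = 1/2
If winning transferred: Urn II has 4 winning of 11, so P(winning|winning moved) = 4/11
If losing transferred: Urn II has 3 winning of 11, so P(winning|losing moved) = 3/11
By total probability: P(winning) = 1/2*4/11 + 1/2*3/11 = 7/22

7/22


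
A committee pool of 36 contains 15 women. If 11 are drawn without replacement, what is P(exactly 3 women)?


P(X=3) = C(15,3)*C(21,8) / C(36,11)
= 455*203490 / 600805296
= 92587950/600805296 = 3325/21576

3325/21576


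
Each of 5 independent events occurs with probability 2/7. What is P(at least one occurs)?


P(at least one) = 1 - P(none)
P(none) = (1 - 2/7)^5 = (5/7)^5 = 3125/16807
P(at least one) = 1 - 3125/16807 = 13682/16807

13682/16807


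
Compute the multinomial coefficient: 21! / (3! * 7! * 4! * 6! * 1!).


21! = 51090942171709440000
Denominator: 3!=6 * 7!=5040 * 4!=24 * 6!=720 * 1!=1
Coefficient = 51090942171709440000 / 522547200 = 97772875200

97772875200


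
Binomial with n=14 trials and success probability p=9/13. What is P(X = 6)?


P(X=6) = C(14,6) * p^6 * (1-p)^8
= 3003 * 531441/4826809 * 65536/815730721
= 8045387513856/302875106592253

8045387513856/302875106592253


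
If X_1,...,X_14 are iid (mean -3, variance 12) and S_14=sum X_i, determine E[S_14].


E[S_n] = n*E[X_1] = 14*-3 = -42

-42


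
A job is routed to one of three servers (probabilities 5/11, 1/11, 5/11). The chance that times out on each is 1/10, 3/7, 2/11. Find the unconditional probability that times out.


P(A) = P(A|B1)P(B1) + P(A|B2)P(B2) + P(A|B3)P(B3)
= 1/10*5/11 + 3/7*1/11 + 2/11*5/11
= 1/22 + 3/77 + 10/121 = 283/1694

283/1694


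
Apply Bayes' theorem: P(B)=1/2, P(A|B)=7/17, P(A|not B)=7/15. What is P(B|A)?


P(A) = P(A|B)P(B) + P(A|B')P(B') = 7/17*1/2 + 7/15*1/2 = 112/255
P(B|A) = P(A|B)P(B)/P(A) = (7/34)/(112/255) = 15/32

15/32


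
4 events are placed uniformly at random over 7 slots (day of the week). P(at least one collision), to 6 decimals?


P(all different) = prod((7-i)/7 for i=0..3) = 0.349854
P(at least one match) = 1 - 0.349854 = 0.650146

0.650146


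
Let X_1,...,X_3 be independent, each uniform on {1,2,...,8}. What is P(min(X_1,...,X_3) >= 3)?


P(min >= 3) = P(all X_i >= 3) = (P(X_1 >= 3))^3
= (6/8)^3 = (3/4)^3 = 27/64

27/64


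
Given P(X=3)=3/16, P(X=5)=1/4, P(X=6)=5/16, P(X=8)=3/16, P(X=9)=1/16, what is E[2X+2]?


E[2X+2] = sum(g(x)*P(x))
= 8*3/16 + 12*1/4 + 14*5/16 + 18*3/16 + 20*1/16
= 27/2

27/2


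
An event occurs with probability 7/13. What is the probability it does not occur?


P(A') = 1 - P(A) = 1 - 7/13 = 6/13

6/13


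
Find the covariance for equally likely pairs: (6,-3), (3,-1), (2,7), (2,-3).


E[X]=13/4, E[Y]=0, E[XY]=-13/4
Cov(X,Y) = E[XY] - E[X]E[Y] = -13/4 - 13/4*0 = -13/4

-13/4


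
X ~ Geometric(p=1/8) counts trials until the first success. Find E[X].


For geometric (trials until first success), E[X] = 1/p = 1/(1/8) = 8

8


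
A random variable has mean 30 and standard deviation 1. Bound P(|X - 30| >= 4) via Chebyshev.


k = 4/1 = 4
Chebyshev: P(|X-mu| >= k*sigma) <= 1/k^2 = 1/4^2 = 1/16

1/16


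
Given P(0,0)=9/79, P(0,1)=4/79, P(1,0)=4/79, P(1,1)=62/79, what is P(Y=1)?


P(Y=1) = P(0,1)+P(1,1) = 4/79 + 62/79 = 66/79

66/79


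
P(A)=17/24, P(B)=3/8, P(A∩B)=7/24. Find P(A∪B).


P(A∪B) = P(A) + P(B) - P(A∩B)
= 17/24 + 3/8 - 7/24 = 19/24

19/24


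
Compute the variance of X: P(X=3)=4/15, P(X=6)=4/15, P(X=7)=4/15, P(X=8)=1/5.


E[X] = 88/15, E[X^2] = 568/15
Var(X) = E[X^2] - (E[X])^2 = 568/15 - (88/15)^2 = 776/225

776/225


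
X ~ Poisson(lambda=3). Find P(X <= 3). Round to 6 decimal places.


P(X<=3) = e^(-3)*3^0/0! + e^(-3)*3^1/1! + e^(-3)*3^2/2! + e^(-3)*3^3/3!
≈ 0.0497870684 + 0.1493612051 + 0.2240418077 + 0.2240418077
= 0.6472318889
≈ 0.647232

0.647232


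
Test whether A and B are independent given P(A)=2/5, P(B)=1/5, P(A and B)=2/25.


P(A)*P(B) = 2/5*1/5 = 2/25
P(A∩B) = 2/25, which equals P(A)P(B), so independent

Yes, A and B are independent


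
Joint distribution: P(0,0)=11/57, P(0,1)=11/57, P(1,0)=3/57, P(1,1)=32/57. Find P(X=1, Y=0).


Read from table: P(X=1, Y=0) = 3/57 = 1/19

1/19


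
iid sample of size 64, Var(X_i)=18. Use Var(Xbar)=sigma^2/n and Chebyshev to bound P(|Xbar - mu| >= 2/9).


Var(Xbar) = Var(X)/n = 18/64
Chebyshev: P(|Xbar-mu| >= 2/9) <= Var(Xbar)/(2/9)^2 = (9/32)/(4/81) = 729/128
Bound exceeds 1, so trivial bound: 1

1


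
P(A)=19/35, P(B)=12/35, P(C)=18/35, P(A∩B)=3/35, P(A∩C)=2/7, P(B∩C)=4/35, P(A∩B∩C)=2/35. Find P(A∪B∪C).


P(A∪B∪C) = P(A)+P(B)+P(C) - P(AB)-P(AC)-P(BC) + P(ABC)
= 19/35+12/35+18/35 - 3/35-2/7-4/35 + 2/35
= 34/35

34/35


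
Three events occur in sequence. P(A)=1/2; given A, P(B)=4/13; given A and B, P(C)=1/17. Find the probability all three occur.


P(A∩B∩C) = P(A) * P(B|A) * P(C|A∩B)
= 1/2 * 4/13 * 1/17
= 2/13 * 1/17 = 2/221

2/221


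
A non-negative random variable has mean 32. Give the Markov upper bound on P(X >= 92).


Markov: P(X >= a) <= E[X]/a
P(X >= 92) <= 32/92 = 8/23

8/23


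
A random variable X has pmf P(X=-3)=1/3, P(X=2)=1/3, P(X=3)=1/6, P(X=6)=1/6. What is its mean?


E[X] = sum(x * P(x))
= -3*1/3 + 2*1/3 + 3*1/6 + 6*1/6
= 7/6

7/6


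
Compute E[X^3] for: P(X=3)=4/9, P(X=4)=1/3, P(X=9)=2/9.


E[X^3] = sum(x^3 * P(x))
= 27*4/9 + 64*1/3 + 729*2/9
= 586/3

586/3


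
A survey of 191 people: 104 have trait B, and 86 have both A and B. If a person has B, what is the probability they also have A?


P(A|B) = P(A∩B)/P(B) = (86/191)/(104/191) = 86/104 = 43/52

43/52


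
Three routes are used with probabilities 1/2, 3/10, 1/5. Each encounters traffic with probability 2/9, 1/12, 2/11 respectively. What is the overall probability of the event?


P(A) = P(A|B1)P(B1) + P(A|B2)P(B2) + P(A|B3)P(B3)
= 2/9*1/2 + 1/12*3/10 + 2/11*1/5
= 1/9 + 1/40 + 2/55 = 683/3960

683/3960


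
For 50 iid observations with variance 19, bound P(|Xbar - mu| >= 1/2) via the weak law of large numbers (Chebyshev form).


Var(Xbar) = Var(X)/n = 19/50
Chebyshev: P(|Xbar-mu| >= 1/2) <= Var(Xbar)/(1/2)^2 = (19/50)/(1/4) = 38/25
Bound exceeds 1, so trivial bound: 1

1


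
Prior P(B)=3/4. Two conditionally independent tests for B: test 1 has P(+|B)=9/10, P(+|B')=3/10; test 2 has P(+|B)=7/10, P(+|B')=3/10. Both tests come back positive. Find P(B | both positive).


After test 1: P(+) = 9/10*3/4 + 3/10*1/4 = 3/4
P(B|+) = (27/40)/(3/4) = 9/10
After test 2 (use post1 as new prior): P(+) = 7/10*9/10 + 3/10*1/10 = 33/50
P(B|+,+) = (63/100)/(33/50) = 21/22

21/22


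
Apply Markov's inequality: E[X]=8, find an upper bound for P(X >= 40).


Markov: P(X >= a) <= E[X]/a
P(X >= 40) <= 8/40 = 1/5

1/5


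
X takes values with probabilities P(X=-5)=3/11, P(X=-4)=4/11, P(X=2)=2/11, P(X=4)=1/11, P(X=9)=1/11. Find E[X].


E[X] = sum(x * P(x))
= -5*3/11 - 4*4/11 + 2*2/11 + 4*1/11 + 9*1/11
= -14/11

-14/11
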